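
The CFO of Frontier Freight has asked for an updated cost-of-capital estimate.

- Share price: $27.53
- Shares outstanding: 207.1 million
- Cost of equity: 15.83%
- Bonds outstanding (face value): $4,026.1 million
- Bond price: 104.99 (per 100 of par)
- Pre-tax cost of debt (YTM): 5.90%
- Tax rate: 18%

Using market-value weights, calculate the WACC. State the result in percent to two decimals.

11.15%

Market value of equity E = 27.53 × 207.1m = 5701.463m. Market value of debt D = 4026.1m × 104.99/100 = 4227.00239m.
Total capital V = 5701.463 + 4227.00239 = 9928.46539.
Equity: weight = 5701.463/9928.46539 = 0.5743; cost = 15.83%.
Bonds outstanding: weight = 4227.00239/9928.46539 = 0.4257; after-tax cost = 5.9% × (1 − 18%) = 4.8380%.
WACC = 0.5743 × 15.8300% + 0.4257 × 4.8380% = 11.1502%.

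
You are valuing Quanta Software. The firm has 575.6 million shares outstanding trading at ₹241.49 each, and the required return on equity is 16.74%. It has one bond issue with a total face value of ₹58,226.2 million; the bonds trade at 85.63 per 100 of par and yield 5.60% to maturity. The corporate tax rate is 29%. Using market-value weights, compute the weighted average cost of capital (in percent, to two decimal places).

Market value of equity E = 241.49 × 575.6m = 139001.644m. Market value of debt D = 58226.2m × 85.63/100 = 49859.09506m.
Total capital V = 139001.644 + 49859.09506 = 188860.73906.
Equity: weight = 139001.644/188860.73906 = 0.7360; cost = 16.74%.
Bonds outstanding: weight = 49859.09506/188860.73906 = 0.2640; after-tax cost = 5.6% × (1 − 29%) = 3.9760%.
WACC = 0.7360 × 16.7400% + 0.2640 × 3.9760% = 13.3703%.

13.37%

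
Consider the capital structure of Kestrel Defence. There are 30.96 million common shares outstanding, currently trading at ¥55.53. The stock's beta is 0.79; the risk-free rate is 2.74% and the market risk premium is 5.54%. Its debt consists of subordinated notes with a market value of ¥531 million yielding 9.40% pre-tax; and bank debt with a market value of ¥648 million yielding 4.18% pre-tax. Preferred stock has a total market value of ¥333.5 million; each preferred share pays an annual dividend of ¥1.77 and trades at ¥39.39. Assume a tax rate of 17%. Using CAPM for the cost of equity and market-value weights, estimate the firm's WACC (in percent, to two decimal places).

Cost of equity via CAPM: Re = 2.74% + 0.79 × 5.54% = 7.1166%.
Cost of preferred: Rp = 1.77 / 39.39 = 4.4935%.
Market value of equity E = 55.53 × 30.96m = 1719.2088m.
Total capital V = 1719.2088 + 333.5 + 531 + 648 = 3231.7088.
Equity: weight = 1719.2088/3231.7088 = 0.5320; cost = 7.1166%.
Preferred: weight = 333.5/3231.7088 = 0.1032; cost = 4.4935%.
Subordinated notes: weight = 531/3231.7088 = 0.1643; after-tax cost = 9.4% × (1 − 17%) = 7.8020%.
Bank debt: weight = 648/3231.7088 = 0.2005; after-tax cost = 4.18% × (1 − 17%) = 3.4694%.
WACC = 0.5320 × 7.1166% + 0.1032 × 4.4935% + 0.1643 × 7.8020% + 0.2005 × 3.4694% = 6.2272%.

6.23%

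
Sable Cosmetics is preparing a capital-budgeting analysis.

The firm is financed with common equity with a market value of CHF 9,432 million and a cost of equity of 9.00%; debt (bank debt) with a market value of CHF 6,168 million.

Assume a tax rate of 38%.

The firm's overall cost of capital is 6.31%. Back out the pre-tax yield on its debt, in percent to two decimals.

3.54%

Total capital V = 9432 + 6168 = 15600.
Equity weight = 9432/15600 = 0.6046.
Bank debt weight = 6168/15600 = 0.3954.
Equity contribution = 0.6046 × 9% = 5.4415%.
Remaining for debt = 6.31% − 5.4415% = 0.8685%.
Rd × (1 − 38%) × 0.3954 = 0.8685%  ⇒  Rd = 3.5427%.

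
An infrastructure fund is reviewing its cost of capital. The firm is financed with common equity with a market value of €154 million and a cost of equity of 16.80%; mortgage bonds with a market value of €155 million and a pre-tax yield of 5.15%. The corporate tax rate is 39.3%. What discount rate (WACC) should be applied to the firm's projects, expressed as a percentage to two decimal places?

9.94%

Total capital V = 154 + 155 = 309.
Equity: weight = 154/309 = 0.4984; cost = 16.8%.
Mortgage bonds: weight = 155/309 = 0.5016; after-tax cost = 5.15% × (1 − 39.3%) = 3.1261%.
WACC = 0.4984 × 16.8000% + 0.5016 × 3.1261% = 9.9409%.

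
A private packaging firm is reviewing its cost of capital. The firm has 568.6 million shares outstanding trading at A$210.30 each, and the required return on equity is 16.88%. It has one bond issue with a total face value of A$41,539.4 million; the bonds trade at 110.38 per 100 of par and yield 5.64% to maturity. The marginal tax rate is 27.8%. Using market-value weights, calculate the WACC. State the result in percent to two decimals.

13.33%

Market value of equity E = 210.3 × 568.6m = 119576.58m. Market value of debt D = 41539.4m × 110.38/100 = 45851.18972m.
Total capital V = 119576.58 + 45851.18972 = 165427.76972.
Equity: weight = 119576.58/165427.76972 = 0.7228; cost = 16.88%.
Bonds outstanding: weight = 45851.18972/165427.76972 = 0.2772; after-tax cost = 5.64% × (1 − 27.8%) = 4.0721%.
WACC = 0.7228 × 16.8800% + 0.2772 × 4.0721% = 13.3301%.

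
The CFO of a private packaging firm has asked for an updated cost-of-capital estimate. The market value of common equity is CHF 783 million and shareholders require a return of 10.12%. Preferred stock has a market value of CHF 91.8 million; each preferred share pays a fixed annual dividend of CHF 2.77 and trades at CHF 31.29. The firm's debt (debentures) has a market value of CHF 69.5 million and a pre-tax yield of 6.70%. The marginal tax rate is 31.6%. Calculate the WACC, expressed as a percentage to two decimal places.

Cost of preferred: Rp = 2.77 / 31.29 = 8.8527%.
Total capital V = 783 + 91.8 + 69.5 = 944.3.
Equity: weight = 783/944.3 = 0.8292; cost = 10.12%.
Preferred: weight = 91.8/944.3 = 0.0972; cost = 8.8527%.
Debentures: weight = 69.5/944.3 = 0.0736; after-tax cost = 6.7% × (1 − 31.6%) = 4.5828%.
WACC = 0.8292 × 10.1200% + 0.0972 × 8.8527% + 0.0736 × 4.5828% = 9.5893%.

9.59%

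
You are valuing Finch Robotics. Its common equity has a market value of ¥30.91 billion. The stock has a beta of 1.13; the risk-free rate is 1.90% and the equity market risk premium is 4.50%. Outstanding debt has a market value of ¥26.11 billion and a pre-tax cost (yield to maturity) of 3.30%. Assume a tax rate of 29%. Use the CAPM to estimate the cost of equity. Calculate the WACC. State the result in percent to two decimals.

Cost of equity via CAPM: Re = 1.9% + 1.13 × 4.5% = 6.9850%.
Total capital V = 30.91 + 26.11 = 57.02.
Equity: weight = 30.91/57.02 = 0.5421; cost = 6.985%.
Debt: weight = 26.11/57.02 = 0.4579; after-tax cost = 3.3% × (1 − 29%) = 2.3430%.
WACC = 0.5421 × 6.9850% + 0.4579 × 2.3430% = 4.8594%.

4.86%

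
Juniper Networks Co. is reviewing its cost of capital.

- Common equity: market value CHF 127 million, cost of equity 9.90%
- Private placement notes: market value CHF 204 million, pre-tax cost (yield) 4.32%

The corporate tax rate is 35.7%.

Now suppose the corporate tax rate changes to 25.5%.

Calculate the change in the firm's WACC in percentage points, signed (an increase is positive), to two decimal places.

Current WACC:
Total capital V = 127 + 204 = 331.
Equity: weight = 127/331 = 0.3837; cost = 9.9%.
Private placement notes: weight = 204/331 = 0.6163; after-tax cost = 4.32% × (1 − 35.7%) = 2.7778%.
WACC = 0.3837 × 9.9000% + 0.6163 × 2.7778% = 5.5105%.
After the change:
Total capital V = 127 + 204 = 331.
Equity: weight = 127/331 = 0.3837; cost = 9.9%.
Private placement notes: weight = 204/331 = 0.6163; after-tax cost = 4.32% × (1 − 25.5%) = 3.2184%.
WACC = 0.3837 × 9.9000% + 0.6163 × 3.2184% = 5.7820%.
Change in WACC = 5.7820% − 5.5105% = 0.2716 pp.

+0.27 pp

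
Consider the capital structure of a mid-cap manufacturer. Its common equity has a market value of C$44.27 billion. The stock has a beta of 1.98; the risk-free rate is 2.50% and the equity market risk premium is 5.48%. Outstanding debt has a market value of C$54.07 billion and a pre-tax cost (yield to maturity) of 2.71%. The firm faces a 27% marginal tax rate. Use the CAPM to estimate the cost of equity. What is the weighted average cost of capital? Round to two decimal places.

7.10%

Cost of equity via CAPM: Re = 2.5% + 1.98 × 5.48% = 13.3504%.
Total capital V = 44.27 + 54.07 = 98.34.
Equity: weight = 44.27/98.34 = 0.4502; cost = 13.3504%.
Debt: weight = 54.07/98.34 = 0.5498; after-tax cost = 2.71% × (1 − 27%) = 1.9783%.
WACC = 0.4502 × 13.3504% + 0.5498 × 1.9783% = 7.0977%.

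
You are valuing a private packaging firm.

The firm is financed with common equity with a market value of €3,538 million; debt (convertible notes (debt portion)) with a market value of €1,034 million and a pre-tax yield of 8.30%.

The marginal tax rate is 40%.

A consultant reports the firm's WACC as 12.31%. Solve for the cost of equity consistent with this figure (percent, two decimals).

14.45%

Total capital V = 3538 + 1034 = 4572.
Equity weight = 3538/4572 = 0.7738.
Convertible notes (debt portion) weight = 1034/4572 = 0.2262.
Debt contribution = 0.2262 × 8.3% × (1 − 40%) = 1.1263%.
Required equity contribution = 12.31% − 1.1263% = 11.1837%.
Re = 11.1837% / 0.7738 = 14.4522%.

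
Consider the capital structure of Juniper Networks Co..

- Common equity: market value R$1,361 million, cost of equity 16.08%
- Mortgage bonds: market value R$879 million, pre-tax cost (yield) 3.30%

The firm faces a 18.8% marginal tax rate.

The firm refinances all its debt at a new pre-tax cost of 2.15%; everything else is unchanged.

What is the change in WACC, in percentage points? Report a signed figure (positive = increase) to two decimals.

-0.37 pp

Current WACC:
Total capital V = 1361 + 879 = 2240.
Equity: weight = 1361/2240 = 0.6076; cost = 16.08%.
Mortgage bonds: weight = 879/2240 = 0.3924; after-tax cost = 3.3% × (1 − 18.8%) = 2.6796%.
WACC = 0.6076 × 16.0800% + 0.3924 × 2.6796% = 10.8215%.
After the change:
Total capital V = 1361 + 879 = 2240.
Equity: weight = 1361/2240 = 0.6076; cost = 16.08%.
Mortgage bonds: weight = 879/2240 = 0.3924; after-tax cost = 2.15% × (1 − 18.8%) = 1.7458%.
WACC = 0.6076 × 16.0800% + 0.3924 × 1.7458% = 10.4551%.
Change in WACC = 10.4551% − 10.8215% = -0.3664 pp.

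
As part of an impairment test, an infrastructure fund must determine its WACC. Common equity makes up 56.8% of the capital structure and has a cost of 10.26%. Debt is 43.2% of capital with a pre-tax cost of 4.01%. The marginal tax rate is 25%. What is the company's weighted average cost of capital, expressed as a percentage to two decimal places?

7.13%

After-tax cost of debt = 4.01% × (1 − 25%) = 3.0075%.
WACC = 0.568 × 10.2600% + 0.432 × 3.0075% = 7.1269%.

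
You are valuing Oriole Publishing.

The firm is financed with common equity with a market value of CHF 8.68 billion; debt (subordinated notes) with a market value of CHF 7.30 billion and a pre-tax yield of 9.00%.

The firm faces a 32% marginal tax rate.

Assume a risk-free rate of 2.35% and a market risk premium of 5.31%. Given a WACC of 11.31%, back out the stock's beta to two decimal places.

2.51

Total capital V = 8.68 + 7.3 = 15.98.
Equity weight = 8.68/15.98 = 0.5432.
Subordinated notes weight = 7.3/15.98 = 0.4568.
Debt contribution = 0.4568 × 9% × (1 − 32%) = 2.7957%.
Required equity contribution = 11.31% − 2.7957% = 8.5143%  ⇒  Re = 15.6749%.
CAPM: 15.6749% = 2.35% + β × 5.31%  ⇒  β = 2.5094.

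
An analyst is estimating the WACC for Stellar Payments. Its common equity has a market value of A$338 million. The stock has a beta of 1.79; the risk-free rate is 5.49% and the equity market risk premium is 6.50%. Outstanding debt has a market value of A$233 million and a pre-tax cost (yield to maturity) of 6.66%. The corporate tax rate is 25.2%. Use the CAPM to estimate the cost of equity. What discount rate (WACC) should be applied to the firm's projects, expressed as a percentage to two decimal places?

Cost of equity via CAPM: Re = 5.49% + 1.79 × 6.5% = 17.1250%.
Total capital V = 338 + 233 = 571.
Equity: weight = 338/571 = 0.5919; cost = 17.125%.
Debt: weight = 233/571 = 0.4081; after-tax cost = 6.66% × (1 − 25.2%) = 4.9817%.
WACC = 0.5919 × 17.1250% + 0.4081 × 4.9817% = 12.1698%.

12.17%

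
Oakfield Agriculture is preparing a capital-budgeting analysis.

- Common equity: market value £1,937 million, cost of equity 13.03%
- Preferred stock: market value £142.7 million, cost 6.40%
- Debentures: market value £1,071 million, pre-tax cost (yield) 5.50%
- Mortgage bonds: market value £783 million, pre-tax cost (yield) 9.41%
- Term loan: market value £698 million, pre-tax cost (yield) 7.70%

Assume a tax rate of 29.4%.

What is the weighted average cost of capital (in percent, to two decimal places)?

Total capital V = 1937 + 142.7 + 1071 + 783 + 698 = 4631.7.
Equity: weight = 1937/4631.7 = 0.4182; cost = 13.03%.
Preferred: weight = 142.7/4631.7 = 0.0308; cost = 6.4%.
Debentures: weight = 1071/4631.7 = 0.2312; after-tax cost = 5.5% × (1 − 29.4%) = 3.8830%.
Mortgage bonds: weight = 783/4631.7 = 0.1691; after-tax cost = 9.41% × (1 − 29.4%) = 6.6435%.
Term loan: weight = 698/4631.7 = 0.1507; after-tax cost = 7.7% × (1 − 29.4%) = 5.4362%.
WACC = 0.4182 × 13.0300% + 0.0308 × 6.4000% + 0.2312 × 3.8830% + 0.1691 × 6.6435% + 0.1507 × 5.4362% = 8.4866%.

8.49%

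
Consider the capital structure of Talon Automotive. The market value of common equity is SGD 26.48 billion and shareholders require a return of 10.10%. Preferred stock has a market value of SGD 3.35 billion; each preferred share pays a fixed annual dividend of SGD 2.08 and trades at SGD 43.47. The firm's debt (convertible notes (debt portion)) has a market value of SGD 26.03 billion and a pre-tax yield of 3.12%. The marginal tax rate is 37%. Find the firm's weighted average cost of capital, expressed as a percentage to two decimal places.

5.99%

Cost of preferred: Rp = 2.08 / 43.47 = 4.7849%.
Total capital V = 26.48 + 3.35 + 26.03 = 55.86.
Equity: weight = 26.48/55.86 = 0.4740; cost = 10.1%.
Preferred: weight = 3.35/55.86 = 0.0600; cost = 4.7849%.
Convertible notes (debt portion): weight = 26.03/55.86 = 0.4660; after-tax cost = 3.12% × (1 − 37%) = 1.9656%.
WACC = 0.4740 × 10.1000% + 0.0600 × 4.7849% + 0.4660 × 1.9656% = 5.9907%.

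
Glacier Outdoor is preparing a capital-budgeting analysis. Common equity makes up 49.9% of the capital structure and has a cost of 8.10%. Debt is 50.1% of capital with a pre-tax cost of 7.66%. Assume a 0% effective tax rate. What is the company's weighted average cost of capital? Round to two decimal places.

7.88%

After-tax cost of debt = 7.66% × (1 − 0%) = 7.6600%.
WACC = 0.499 × 8.1000% + 0.501 × 7.6600% = 7.8796%.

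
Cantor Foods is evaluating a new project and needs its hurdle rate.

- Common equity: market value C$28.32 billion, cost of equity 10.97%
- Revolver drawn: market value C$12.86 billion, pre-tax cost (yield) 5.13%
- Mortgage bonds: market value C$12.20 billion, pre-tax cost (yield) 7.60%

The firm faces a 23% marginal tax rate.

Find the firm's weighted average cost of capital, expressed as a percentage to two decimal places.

Total capital V = 28.32 + 12.86 + 12.2 = 53.38.
Equity: weight = 28.32/53.38 = 0.5305; cost = 10.97%.
Revolver drawn: weight = 12.86/53.38 = 0.2409; after-tax cost = 5.13% × (1 − 23%) = 3.9501%.
Mortgage bonds: weight = 12.2/53.38 = 0.2286; after-tax cost = 7.6% × (1 − 23%) = 5.8520%.
WACC = 0.5305 × 10.9700% + 0.2409 × 3.9501% + 0.2286 × 5.8520% = 8.1091%.

8.11%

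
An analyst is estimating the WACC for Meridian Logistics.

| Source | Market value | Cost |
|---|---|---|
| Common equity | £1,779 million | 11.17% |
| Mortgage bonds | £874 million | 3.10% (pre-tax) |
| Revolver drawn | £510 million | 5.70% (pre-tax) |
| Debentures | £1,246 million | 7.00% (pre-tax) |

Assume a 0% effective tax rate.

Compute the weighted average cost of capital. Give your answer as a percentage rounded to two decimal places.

7.76%

Total capital V = 1779 + 874 + 510 + 1246 = 4409.
Equity: weight = 1779/4409 = 0.4035; cost = 11.17%.
Mortgage bonds: weight = 874/4409 = 0.1982; after-tax cost = 3.1% × (1 − 0%) = 3.1000%.
Revolver drawn: weight = 510/4409 = 0.1157; after-tax cost = 5.7% × (1 − 0%) = 5.7000%.
Debentures: weight = 1246/4409 = 0.2826; after-tax cost = 7% × (1 − 0%) = 7.0000%.
WACC = 0.4035 × 11.1700% + 0.1982 × 3.1000% + 0.1157 × 5.7000% + 0.2826 × 7.0000% = 7.7591%.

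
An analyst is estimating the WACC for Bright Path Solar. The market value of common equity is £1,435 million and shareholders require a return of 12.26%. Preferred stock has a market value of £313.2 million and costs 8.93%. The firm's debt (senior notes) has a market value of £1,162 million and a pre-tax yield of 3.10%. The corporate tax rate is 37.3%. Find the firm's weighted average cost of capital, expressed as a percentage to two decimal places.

Total capital V = 1435 + 313.2 + 1162 = 2910.2.
Equity: weight = 1435/2910.2 = 0.4931; cost = 12.26%.
Preferred: weight = 313.2/2910.2 = 0.1076; cost = 8.93%.
Senior notes: weight = 1162/2910.2 = 0.3993; after-tax cost = 3.1% × (1 − 37.3%) = 1.9437%.
WACC = 0.4931 × 12.2600% + 0.1076 × 8.9300% + 0.3993 × 1.9437% = 7.7825%.

7.78%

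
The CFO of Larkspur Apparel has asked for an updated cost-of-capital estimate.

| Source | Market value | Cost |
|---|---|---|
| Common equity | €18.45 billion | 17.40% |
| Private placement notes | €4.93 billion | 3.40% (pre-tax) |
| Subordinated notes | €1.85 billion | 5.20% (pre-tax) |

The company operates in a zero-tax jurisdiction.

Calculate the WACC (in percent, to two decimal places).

Total capital V = 18.45 + 4.93 + 1.85 = 25.23.
Equity: weight = 18.45/25.23 = 0.7313; cost = 17.4%.
Private placement notes: weight = 4.93/25.23 = 0.1954; after-tax cost = 3.4% × (1 − 0%) = 3.4000%.
Subordinated notes: weight = 1.85/25.23 = 0.0733; after-tax cost = 5.2% × (1 − 0%) = 5.2000%.
WACC = 0.7313 × 17.4000% + 0.1954 × 3.4000% + 0.0733 × 5.2000% = 13.7698%.

13.77%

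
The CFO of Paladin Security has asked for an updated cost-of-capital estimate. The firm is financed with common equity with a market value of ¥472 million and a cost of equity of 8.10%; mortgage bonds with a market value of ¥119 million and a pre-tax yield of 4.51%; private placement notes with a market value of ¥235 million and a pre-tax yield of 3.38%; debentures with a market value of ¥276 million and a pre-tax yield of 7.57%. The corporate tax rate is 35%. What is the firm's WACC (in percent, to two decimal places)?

5.49%

Total capital V = 472 + 119 + 235 + 276 = 1102.
Equity: weight = 472/1102 = 0.4283; cost = 8.1%.
Mortgage bonds: weight = 119/1102 = 0.1080; after-tax cost = 4.51% × (1 − 35%) = 2.9315%.
Private placement notes: weight = 235/1102 = 0.2132; after-tax cost = 3.38% × (1 − 35%) = 2.1970%.
Debentures: weight = 276/1102 = 0.2505; after-tax cost = 7.57% × (1 − 35%) = 4.9205%.
WACC = 0.4283 × 8.1000% + 0.1080 × 2.9315% + 0.2132 × 2.1970% + 0.2505 × 4.9205% = 5.4868%.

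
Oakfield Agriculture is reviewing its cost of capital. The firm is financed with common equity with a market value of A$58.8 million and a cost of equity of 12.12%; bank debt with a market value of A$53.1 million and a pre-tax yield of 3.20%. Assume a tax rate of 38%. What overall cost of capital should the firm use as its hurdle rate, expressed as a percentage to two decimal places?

7.31%

Total capital V = 58.8 + 53.1 = 111.9.
Equity: weight = 58.8/111.9 = 0.5255; cost = 12.12%.
Bank debt: weight = 53.1/111.9 = 0.4745; after-tax cost = 3.2% × (1 − 38%) = 1.9840%.
WACC = 0.5255 × 12.1200% + 0.4745 × 1.9840% = 7.3102%.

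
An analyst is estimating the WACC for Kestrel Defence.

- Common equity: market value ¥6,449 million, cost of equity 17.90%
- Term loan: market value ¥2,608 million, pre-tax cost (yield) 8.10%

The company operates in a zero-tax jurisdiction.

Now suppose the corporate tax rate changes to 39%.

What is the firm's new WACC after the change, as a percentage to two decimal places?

After the change:
Total capital V = 6449 + 2608 = 9057.
Equity: weight = 6449/9057 = 0.7120; cost = 17.9%.
Term loan: weight = 2608/9057 = 0.2880; after-tax cost = 8.1% × (1 − 39%) = 4.9410%.
WACC = 0.7120 × 17.9000% + 0.2880 × 4.9410% = 14.1684%.

14.17%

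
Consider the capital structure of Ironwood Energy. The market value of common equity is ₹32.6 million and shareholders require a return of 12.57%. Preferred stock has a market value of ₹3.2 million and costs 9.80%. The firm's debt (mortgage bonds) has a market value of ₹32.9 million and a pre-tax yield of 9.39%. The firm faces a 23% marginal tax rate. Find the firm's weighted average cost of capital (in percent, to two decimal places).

9.88%

Total capital V = 32.6 + 3.2 + 32.9 = 68.7.
Equity: weight = 32.6/68.7 = 0.4745; cost = 12.57%.
Preferred: weight = 3.2/68.7 = 0.0466; cost = 9.8%.
Mortgage bonds: weight = 32.9/68.7 = 0.4789; after-tax cost = 9.39% × (1 − 23%) = 7.2303%.
WACC = 0.4745 × 12.5700% + 0.0466 × 9.8000% + 0.4789 × 7.2303% = 9.8838%.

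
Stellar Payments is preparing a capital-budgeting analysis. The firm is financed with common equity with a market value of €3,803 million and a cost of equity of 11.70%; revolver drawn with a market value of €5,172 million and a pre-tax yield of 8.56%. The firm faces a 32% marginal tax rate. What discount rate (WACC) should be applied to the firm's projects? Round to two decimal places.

Total capital V = 3803 + 5172 = 8975.
Equity: weight = 3803/8975 = 0.4237; cost = 11.7%.
Revolver drawn: weight = 5172/8975 = 0.5763; after-tax cost = 8.56% × (1 − 32%) = 5.8208%.
WACC = 0.4237 × 11.7000% + 0.5763 × 5.8208% = 8.3120%.

8.31%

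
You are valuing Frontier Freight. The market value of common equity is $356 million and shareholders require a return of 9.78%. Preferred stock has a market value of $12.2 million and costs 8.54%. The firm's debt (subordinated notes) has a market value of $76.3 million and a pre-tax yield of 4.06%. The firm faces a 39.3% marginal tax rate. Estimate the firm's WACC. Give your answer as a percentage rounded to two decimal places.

Total capital V = 356 + 12.2 + 76.3 = 444.5.
Equity: weight = 356/444.5 = 0.8009; cost = 9.78%.
Preferred: weight = 12.2/444.5 = 0.0274; cost = 8.54%.
Subordinated notes: weight = 76.3/444.5 = 0.1717; after-tax cost = 4.06% × (1 − 39.3%) = 2.4644%.
WACC = 0.8009 × 9.7800% + 0.0274 × 8.5400% + 0.1717 × 2.4644% = 8.4902%.

8.49%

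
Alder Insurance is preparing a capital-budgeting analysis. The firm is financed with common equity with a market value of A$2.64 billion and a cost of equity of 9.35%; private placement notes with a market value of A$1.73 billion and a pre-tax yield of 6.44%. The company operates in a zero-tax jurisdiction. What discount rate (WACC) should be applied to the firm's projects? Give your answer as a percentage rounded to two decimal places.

Total capital V = 2.64 + 1.73 = 4.37.
Equity: weight = 2.64/4.37 = 0.6041; cost = 9.35%.
Private placement notes: weight = 1.73/4.37 = 0.3959; after-tax cost = 6.44% × (1 − 0%) = 6.4400%.
WACC = 0.6041 × 9.3500% + 0.3959 × 6.4400% = 8.1980%.

8.20%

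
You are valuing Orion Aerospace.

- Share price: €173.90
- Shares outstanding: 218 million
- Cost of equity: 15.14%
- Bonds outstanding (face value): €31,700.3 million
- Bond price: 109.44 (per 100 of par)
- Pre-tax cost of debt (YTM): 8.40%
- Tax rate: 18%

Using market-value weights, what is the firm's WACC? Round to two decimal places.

Market value of equity E = 173.9 × 218m = 37910.2m. Market value of debt D = 31700.3m × 109.44/100 = 34692.80832m.
Total capital V = 37910.2 + 34692.80832 = 72603.00832.
Equity: weight = 37910.2/72603.00832 = 0.5222; cost = 15.14%.
Bonds outstanding: weight = 34692.80832/72603.00832 = 0.4778; after-tax cost = 8.4% × (1 − 18%) = 6.8880%.
WACC = 0.5222 × 15.1400% + 0.4778 × 6.8880% = 11.1968%.

11.20%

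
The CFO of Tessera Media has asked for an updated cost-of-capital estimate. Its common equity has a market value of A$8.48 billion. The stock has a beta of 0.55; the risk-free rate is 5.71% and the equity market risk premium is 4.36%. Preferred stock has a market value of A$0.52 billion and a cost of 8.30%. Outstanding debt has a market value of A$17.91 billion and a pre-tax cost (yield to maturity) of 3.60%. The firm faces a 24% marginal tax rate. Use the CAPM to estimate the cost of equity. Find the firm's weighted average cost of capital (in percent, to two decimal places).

Cost of equity via CAPM: Re = 5.71% + 0.55 × 4.36% = 8.1080%.
Total capital V = 8.48 + 0.52 + 17.91 = 26.91.
Equity: weight = 8.48/26.91 = 0.3151; cost = 8.108%.
Preferred: weight = 0.52/26.91 = 0.0193; cost = 8.3%.
Debt: weight = 17.91/26.91 = 0.6656; after-tax cost = 3.6% × (1 − 24%) = 2.7360%.
WACC = 0.3151 × 8.1080% + 0.0193 × 8.3000% + 0.6656 × 2.7360% = 4.5364%.

4.54%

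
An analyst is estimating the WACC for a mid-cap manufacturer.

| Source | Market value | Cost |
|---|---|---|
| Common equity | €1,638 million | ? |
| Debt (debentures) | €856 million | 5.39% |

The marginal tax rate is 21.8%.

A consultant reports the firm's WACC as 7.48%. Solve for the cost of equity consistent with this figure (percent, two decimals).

Total capital V = 1638 + 856 = 2494.
Equity weight = 1638/2494 = 0.6568.
Debentures weight = 856/2494 = 0.3432.
Debt contribution = 0.3432 × 5.39% × (1 − 21.8%) = 1.4467%.
Required equity contribution = 7.48% − 1.4467% = 6.0333%.
Re = 6.0333% / 0.6568 = 9.1863%.

9.19%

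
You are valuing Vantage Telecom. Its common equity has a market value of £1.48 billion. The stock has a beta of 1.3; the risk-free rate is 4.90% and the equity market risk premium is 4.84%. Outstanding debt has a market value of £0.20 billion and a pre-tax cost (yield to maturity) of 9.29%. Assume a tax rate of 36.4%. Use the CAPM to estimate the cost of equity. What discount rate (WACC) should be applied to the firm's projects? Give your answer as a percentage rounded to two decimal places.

10.56%

Cost of equity via CAPM: Re = 4.9% + 1.3 × 4.84% = 11.1920%.
Total capital V = 1.48 + 0.2 = 1.68.
Equity: weight = 1.48/1.68 = 0.8810; cost = 11.192%.
Debt: weight = 0.2/1.68 = 0.1190; after-tax cost = 9.29% × (1 − 36.4%) = 5.9084%.
WACC = 0.8810 × 11.1920% + 0.1190 × 5.9084% = 10.5630%.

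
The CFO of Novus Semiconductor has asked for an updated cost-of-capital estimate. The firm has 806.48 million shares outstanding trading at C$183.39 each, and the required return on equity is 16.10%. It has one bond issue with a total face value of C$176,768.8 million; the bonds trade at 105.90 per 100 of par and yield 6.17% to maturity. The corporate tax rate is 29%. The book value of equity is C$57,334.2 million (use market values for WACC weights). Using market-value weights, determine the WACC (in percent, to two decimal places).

9.55%

Market value of equity E = 183.39 × 806.48m = 147900.3672m. Market value of debt D = 176768.8m × 105.9/100 = 187198.1592m.
Total capital V = 147900.3672 + 187198.1592 = 335098.5264.
Equity: weight = 147900.3672/335098.5264 = 0.4414; cost = 16.1%.
Bonds outstanding: weight = 187198.1592/335098.5264 = 0.5586; after-tax cost = 6.17% × (1 − 29%) = 4.3807%.
WACC = 0.4414 × 16.1000% + 0.5586 × 4.3807% = 9.5532%.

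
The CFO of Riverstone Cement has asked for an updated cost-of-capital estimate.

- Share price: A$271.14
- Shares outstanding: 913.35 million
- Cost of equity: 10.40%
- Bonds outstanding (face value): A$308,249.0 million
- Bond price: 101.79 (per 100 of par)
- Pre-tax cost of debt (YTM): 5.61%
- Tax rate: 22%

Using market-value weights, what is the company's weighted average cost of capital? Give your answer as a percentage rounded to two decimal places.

Market value of equity E = 271.14 × 913.35m = 247645.719m. Market value of debt D = 308249m × 101.79/100 = 313766.6571m.
Total capital V = 247645.719 + 313766.6571 = 561412.3761.
Equity: weight = 247645.719/561412.3761 = 0.4411; cost = 10.4%.
Bonds outstanding: weight = 313766.6571/561412.3761 = 0.5589; after-tax cost = 5.61% × (1 − 22%) = 4.3758%.
WACC = 0.4411 × 10.4000% + 0.5589 × 4.3758% = 7.0331%.

7.03%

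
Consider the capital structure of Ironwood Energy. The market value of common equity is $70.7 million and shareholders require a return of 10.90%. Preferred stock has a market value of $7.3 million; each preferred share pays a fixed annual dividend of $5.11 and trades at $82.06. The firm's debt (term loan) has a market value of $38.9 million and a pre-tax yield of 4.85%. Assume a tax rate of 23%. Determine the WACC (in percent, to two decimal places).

8.22%

Cost of preferred: Rp = 5.11 / 82.06 = 6.2272%.
Total capital V = 70.7 + 7.3 + 38.9 = 116.9.
Equity: weight = 70.7/116.9 = 0.6048; cost = 10.9%.
Preferred: weight = 7.3/116.9 = 0.0624; cost = 6.2272%.
Term loan: weight = 38.9/116.9 = 0.3328; after-tax cost = 4.85% × (1 − 23%) = 3.7345%.
WACC = 0.6048 × 10.9000% + 0.0624 × 6.2272% + 0.3328 × 3.7345% = 8.2238%.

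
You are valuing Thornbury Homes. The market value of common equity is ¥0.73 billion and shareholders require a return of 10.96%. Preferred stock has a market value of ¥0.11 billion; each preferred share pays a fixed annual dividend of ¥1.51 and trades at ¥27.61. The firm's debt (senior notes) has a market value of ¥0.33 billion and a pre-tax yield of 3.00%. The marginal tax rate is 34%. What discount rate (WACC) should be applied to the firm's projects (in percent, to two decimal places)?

Cost of preferred: Rp = 1.51 / 27.61 = 5.4690%.
Total capital V = 0.73 + 0.11 + 0.33 = 1.17.
Equity: weight = 0.73/1.17 = 0.6239; cost = 10.96%.
Preferred: weight = 0.11/1.17 = 0.0940; cost = 5.469%.
Senior notes: weight = 0.33/1.17 = 0.2821; after-tax cost = 3% × (1 − 34%) = 1.9800%.
WACC = 0.6239 × 10.9600% + 0.0940 × 5.4690% + 0.2821 × 1.9800% = 7.9109%.

7.91%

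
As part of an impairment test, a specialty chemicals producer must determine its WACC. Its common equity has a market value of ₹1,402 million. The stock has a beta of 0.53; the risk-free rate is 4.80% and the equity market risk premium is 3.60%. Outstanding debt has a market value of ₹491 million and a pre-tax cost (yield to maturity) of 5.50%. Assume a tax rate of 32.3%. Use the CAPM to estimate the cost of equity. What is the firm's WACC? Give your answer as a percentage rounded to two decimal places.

Cost of equity via CAPM: Re = 4.8% + 0.53 × 3.6% = 6.7080%.
Total capital V = 1402 + 491 = 1893.
Equity: weight = 1402/1893 = 0.7406; cost = 6.708%.
Debt: weight = 491/1893 = 0.2594; after-tax cost = 5.5% × (1 − 32.3%) = 3.7235%.
WACC = 0.7406 × 6.7080% + 0.2594 × 3.7235% = 5.9339%.

5.93%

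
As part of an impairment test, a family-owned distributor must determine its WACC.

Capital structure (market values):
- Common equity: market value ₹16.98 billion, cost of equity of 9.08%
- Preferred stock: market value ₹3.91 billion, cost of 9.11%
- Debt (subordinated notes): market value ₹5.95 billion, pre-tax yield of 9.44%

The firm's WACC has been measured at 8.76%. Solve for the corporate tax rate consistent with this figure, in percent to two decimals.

Total capital V = 16.98 + 3.91 + 5.95 = 26.84.
Equity weight = 16.98/26.84 = 0.6326.
Preferred weight = 3.91/26.84 = 0.1457.
Subordinated notes weight = 5.95/26.84 = 0.2217.
Equity contribution = 0.6326 × 9.08% = 5.7444%.
Preferred contribution = 0.1457 × 9.11% = 1.3271%.
Debt contribution must be 8.76% − 7.0715% = 1.6885%.
0.2217 × 9.44% × (1 − T) = 1.6885%  ⇒  (1 − T) = 0.8069.
T = 19.3137%.

19.31%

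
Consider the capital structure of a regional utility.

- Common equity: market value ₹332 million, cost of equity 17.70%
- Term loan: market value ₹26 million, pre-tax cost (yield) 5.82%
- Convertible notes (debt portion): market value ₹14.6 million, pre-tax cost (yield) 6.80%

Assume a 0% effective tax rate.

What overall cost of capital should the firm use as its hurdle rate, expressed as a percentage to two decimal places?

16.44%

Total capital V = 332 + 26 + 14.6 = 372.6.
Equity: weight = 332/372.6 = 0.8910; cost = 17.7%.
Term loan: weight = 26/372.6 = 0.0698; after-tax cost = 5.82% × (1 − 0%) = 5.8200%.
Convertible notes (debt portion): weight = 14.6/372.6 = 0.0392; after-tax cost = 6.8% × (1 − 0%) = 6.8000%.
WACC = 0.8910 × 17.7000% + 0.0698 × 5.8200% + 0.0392 × 6.8000% = 16.4439%.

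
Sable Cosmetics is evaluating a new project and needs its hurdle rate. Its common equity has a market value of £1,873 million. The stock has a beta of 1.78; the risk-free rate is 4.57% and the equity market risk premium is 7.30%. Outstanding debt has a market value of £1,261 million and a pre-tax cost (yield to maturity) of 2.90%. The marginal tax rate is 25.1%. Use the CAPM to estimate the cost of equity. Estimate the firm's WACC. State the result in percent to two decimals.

11.37%

Cost of equity via CAPM: Re = 4.57% + 1.78 × 7.3% = 17.5640%.
Total capital V = 1873 + 1261 = 3134.
Equity: weight = 1873/3134 = 0.5976; cost = 17.564%.
Debt: weight = 1261/3134 = 0.4024; after-tax cost = 2.9% × (1 − 25.1%) = 2.1721%.
WACC = 0.5976 × 17.5640% + 0.4024 × 2.1721% = 11.3709%.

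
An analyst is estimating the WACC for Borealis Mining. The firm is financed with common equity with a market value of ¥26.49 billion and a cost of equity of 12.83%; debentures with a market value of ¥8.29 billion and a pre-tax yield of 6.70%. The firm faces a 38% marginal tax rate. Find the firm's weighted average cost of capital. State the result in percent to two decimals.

10.76%

Total capital V = 26.49 + 8.29 = 34.78.
Equity: weight = 26.49/34.78 = 0.7616; cost = 12.83%.
Debentures: weight = 8.29/34.78 = 0.2384; after-tax cost = 6.7% × (1 − 38%) = 4.1540%.
WACC = 0.7616 × 12.8300% + 0.2384 × 4.1540% = 10.7620%.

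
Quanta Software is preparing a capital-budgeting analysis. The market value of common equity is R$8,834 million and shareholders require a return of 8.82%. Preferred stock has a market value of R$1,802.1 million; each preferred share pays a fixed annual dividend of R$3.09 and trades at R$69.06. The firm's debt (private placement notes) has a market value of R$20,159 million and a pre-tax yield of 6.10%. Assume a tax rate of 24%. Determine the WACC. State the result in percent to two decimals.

Cost of preferred: Rp = 3.09 / 69.06 = 4.4744%.
Total capital V = 8834 + 1802.1 + 20159 = 30795.1.
Equity: weight = 8834/30795.1 = 0.2869; cost = 8.82%.
Preferred: weight = 1802.1/30795.1 = 0.0585; cost = 4.4744%.
Private placement notes: weight = 20159/30795.1 = 0.6546; after-tax cost = 6.1% × (1 − 24%) = 4.6360%.
WACC = 0.2869 × 8.8200% + 0.0585 × 4.4744% + 0.6546 × 4.6360% = 5.8268%.

5.83%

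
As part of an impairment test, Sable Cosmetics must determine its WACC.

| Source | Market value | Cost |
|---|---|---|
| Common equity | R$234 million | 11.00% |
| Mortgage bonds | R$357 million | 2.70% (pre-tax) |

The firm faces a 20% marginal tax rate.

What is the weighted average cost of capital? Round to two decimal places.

Total capital V = 234 + 357 = 591.
Equity: weight = 234/591 = 0.3959; cost = 11%.
Mortgage bonds: weight = 357/591 = 0.6041; after-tax cost = 2.7% × (1 − 20%) = 2.1600%.
WACC = 0.3959 × 11.0000% + 0.6041 × 2.1600% = 5.6601%.

5.66%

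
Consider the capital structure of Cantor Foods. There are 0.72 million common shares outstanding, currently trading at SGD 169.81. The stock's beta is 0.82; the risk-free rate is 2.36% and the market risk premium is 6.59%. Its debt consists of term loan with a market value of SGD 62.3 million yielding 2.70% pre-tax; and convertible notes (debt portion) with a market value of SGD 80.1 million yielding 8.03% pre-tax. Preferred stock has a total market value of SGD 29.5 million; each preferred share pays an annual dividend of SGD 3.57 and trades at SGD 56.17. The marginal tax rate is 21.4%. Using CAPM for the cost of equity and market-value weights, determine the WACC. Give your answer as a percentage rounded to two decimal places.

6.03%

Cost of equity via CAPM: Re = 2.36% + 0.82 × 6.59% = 7.7638%.
Cost of preferred: Rp = 3.57 / 56.17 = 6.3557%.
Market value of equity E = 169.81 × 0.72m = 122.2632m.
Total capital V = 122.2632 + 29.5 + 62.3 + 80.1 = 294.1632.
Equity: weight = 122.2632/294.1632 = 0.4156; cost = 7.7638%.
Preferred: weight = 29.5/294.1632 = 0.1003; cost = 6.3557%.
Term loan: weight = 62.3/294.1632 = 0.2118; after-tax cost = 2.7% × (1 − 21.4%) = 2.1222%.
Convertible notes (debt portion): weight = 80.1/294.1632 = 0.2723; after-tax cost = 8.03% × (1 − 21.4%) = 6.3116%.
WACC = 0.4156 × 7.7638% + 0.1003 × 6.3557% + 0.2118 × 2.1222% + 0.2723 × 6.3116% = 6.0323%.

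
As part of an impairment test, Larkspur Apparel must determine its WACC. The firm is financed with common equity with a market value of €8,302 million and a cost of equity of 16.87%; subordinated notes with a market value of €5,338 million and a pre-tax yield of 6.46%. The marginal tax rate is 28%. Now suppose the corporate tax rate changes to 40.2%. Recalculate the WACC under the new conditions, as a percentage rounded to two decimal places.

After the change:
Total capital V = 8302 + 5338 = 13640.
Equity: weight = 8302/13640 = 0.6087; cost = 16.87%.
Subordinated notes: weight = 5338/13640 = 0.3913; after-tax cost = 6.46% × (1 − 40.2%) = 3.8631%.
WACC = 0.6087 × 16.8700% + 0.3913 × 3.8631% = 11.7798%.

11.78%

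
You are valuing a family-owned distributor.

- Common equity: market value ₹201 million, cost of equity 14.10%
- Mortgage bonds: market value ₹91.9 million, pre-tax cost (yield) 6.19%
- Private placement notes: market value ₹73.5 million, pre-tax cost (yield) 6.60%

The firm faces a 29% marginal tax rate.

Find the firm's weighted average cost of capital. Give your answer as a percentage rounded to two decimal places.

Total capital V = 201 + 91.9 + 73.5 = 366.4.
Equity: weight = 201/366.4 = 0.5486; cost = 14.1%.
Mortgage bonds: weight = 91.9/366.4 = 0.2508; after-tax cost = 6.19% × (1 − 29%) = 4.3949%.
Private placement notes: weight = 73.5/366.4 = 0.2006; after-tax cost = 6.6% × (1 − 29%) = 4.6860%.
WACC = 0.5486 × 14.1000% + 0.2508 × 4.3949% + 0.2006 × 4.6860% = 9.7773%.

9.78%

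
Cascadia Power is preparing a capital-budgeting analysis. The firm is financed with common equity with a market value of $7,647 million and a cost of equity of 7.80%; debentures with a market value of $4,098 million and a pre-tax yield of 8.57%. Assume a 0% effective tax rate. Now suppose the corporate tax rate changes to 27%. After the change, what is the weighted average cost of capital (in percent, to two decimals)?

7.26%

After the change:
Total capital V = 7647 + 4098 = 11745.
Equity: weight = 7647/11745 = 0.6511; cost = 7.8%.
Debentures: weight = 4098/11745 = 0.3489; after-tax cost = 8.57% × (1 − 27%) = 6.2561%.
WACC = 0.6511 × 7.8000% + 0.3489 × 6.2561% = 7.2613%.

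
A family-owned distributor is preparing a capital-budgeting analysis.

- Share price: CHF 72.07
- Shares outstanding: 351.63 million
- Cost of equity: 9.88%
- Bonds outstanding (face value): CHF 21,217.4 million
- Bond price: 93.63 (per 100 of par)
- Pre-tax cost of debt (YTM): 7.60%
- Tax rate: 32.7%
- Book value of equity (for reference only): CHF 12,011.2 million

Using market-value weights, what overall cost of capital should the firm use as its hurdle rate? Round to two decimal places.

7.79%

Market value of equity E = 72.07 × 351.63m = 25341.9741m. Market value of debt D = 21217.4m × 93.63/100 = 19865.85162m.
Total capital V = 25341.9741 + 19865.85162 = 45207.82572.
Equity: weight = 25341.9741/45207.82572 = 0.5606; cost = 9.88%.
Bonds outstanding: weight = 19865.85162/45207.82572 = 0.4394; after-tax cost = 7.6% × (1 − 32.7%) = 5.1148%.
WACC = 0.5606 × 9.8800% + 0.4394 × 5.1148% = 7.7860%.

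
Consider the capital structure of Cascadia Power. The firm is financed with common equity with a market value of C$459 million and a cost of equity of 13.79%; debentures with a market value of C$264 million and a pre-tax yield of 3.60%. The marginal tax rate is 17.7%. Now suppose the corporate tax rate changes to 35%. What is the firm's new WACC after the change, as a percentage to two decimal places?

After the change:
Total capital V = 459 + 264 = 723.
Equity: weight = 459/723 = 0.6349; cost = 13.79%.
Debentures: weight = 264/723 = 0.3651; after-tax cost = 3.6% × (1 − 35%) = 2.3400%.
WACC = 0.6349 × 13.7900% + 0.3651 × 2.3400% = 9.6091%.

9.61%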